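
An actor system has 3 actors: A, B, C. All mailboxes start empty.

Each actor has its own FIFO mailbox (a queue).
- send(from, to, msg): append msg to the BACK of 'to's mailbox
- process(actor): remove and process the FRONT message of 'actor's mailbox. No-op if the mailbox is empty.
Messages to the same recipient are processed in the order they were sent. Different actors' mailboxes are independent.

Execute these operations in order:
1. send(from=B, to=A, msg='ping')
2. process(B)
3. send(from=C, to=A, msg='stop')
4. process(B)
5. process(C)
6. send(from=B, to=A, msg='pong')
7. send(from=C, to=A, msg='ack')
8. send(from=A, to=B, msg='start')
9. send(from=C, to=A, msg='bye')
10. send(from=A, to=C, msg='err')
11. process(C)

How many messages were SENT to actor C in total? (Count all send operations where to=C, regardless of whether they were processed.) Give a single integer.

Answer: 1

Derivation:
After 1 (send(from=B, to=A, msg='ping')): A:[ping] B:[] C:[]
After 2 (process(B)): A:[ping] B:[] C:[]
After 3 (send(from=C, to=A, msg='stop')): A:[ping,stop] B:[] C:[]
After 4 (process(B)): A:[ping,stop] B:[] C:[]
After 5 (process(C)): A:[ping,stop] B:[] C:[]
After 6 (send(from=B, to=A, msg='pong')): A:[ping,stop,pong] B:[] C:[]
After 7 (send(from=C, to=A, msg='ack')): A:[ping,stop,pong,ack] B:[] C:[]
After 8 (send(from=A, to=B, msg='start')): A:[ping,stop,pong,ack] B:[start] C:[]
After 9 (send(from=C, to=A, msg='bye')): A:[ping,stop,pong,ack,bye] B:[start] C:[]
After 10 (send(from=A, to=C, msg='err')): A:[ping,stop,pong,ack,bye] B:[start] C:[err]
After 11 (process(C)): A:[ping,stop,pong,ack,bye] B:[start] C:[]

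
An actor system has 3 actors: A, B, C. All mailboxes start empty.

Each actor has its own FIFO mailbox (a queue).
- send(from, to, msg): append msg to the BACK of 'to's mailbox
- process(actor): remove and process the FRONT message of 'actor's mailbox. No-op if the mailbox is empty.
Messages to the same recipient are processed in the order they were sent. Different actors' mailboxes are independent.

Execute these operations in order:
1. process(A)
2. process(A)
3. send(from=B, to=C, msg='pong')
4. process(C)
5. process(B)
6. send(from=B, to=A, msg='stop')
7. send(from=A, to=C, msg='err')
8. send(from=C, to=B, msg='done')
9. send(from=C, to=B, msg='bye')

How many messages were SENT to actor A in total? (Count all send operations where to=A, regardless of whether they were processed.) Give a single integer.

After 1 (process(A)): A:[] B:[] C:[]
After 2 (process(A)): A:[] B:[] C:[]
After 3 (send(from=B, to=C, msg='pong')): A:[] B:[] C:[pong]
After 4 (process(C)): A:[] B:[] C:[]
After 5 (process(B)): A:[] B:[] C:[]
After 6 (send(from=B, to=A, msg='stop')): A:[stop] B:[] C:[]
After 7 (send(from=A, to=C, msg='err')): A:[stop] B:[] C:[err]
After 8 (send(from=C, to=B, msg='done')): A:[stop] B:[done] C:[err]
After 9 (send(from=C, to=B, msg='bye')): A:[stop] B:[done,bye] C:[err]

Answer: 1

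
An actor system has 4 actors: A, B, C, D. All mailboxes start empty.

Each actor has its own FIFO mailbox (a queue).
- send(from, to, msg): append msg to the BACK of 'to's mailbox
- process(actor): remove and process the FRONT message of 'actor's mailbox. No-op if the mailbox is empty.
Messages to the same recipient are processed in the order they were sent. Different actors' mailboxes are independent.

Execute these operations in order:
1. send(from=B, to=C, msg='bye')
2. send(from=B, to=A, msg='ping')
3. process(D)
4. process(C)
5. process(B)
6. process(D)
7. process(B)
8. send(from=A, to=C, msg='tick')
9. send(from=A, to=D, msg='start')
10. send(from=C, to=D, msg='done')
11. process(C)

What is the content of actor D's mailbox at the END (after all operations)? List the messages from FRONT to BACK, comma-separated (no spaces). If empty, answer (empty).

After 1 (send(from=B, to=C, msg='bye')): A:[] B:[] C:[bye] D:[]
After 2 (send(from=B, to=A, msg='ping')): A:[ping] B:[] C:[bye] D:[]
After 3 (process(D)): A:[ping] B:[] C:[bye] D:[]
After 4 (process(C)): A:[ping] B:[] C:[] D:[]
After 5 (process(B)): A:[ping] B:[] C:[] D:[]
After 6 (process(D)): A:[ping] B:[] C:[] D:[]
After 7 (process(B)): A:[ping] B:[] C:[] D:[]
After 8 (send(from=A, to=C, msg='tick')): A:[ping] B:[] C:[tick] D:[]
After 9 (send(from=A, to=D, msg='start')): A:[ping] B:[] C:[tick] D:[start]
After 10 (send(from=C, to=D, msg='done')): A:[ping] B:[] C:[tick] D:[start,done]
After 11 (process(C)): A:[ping] B:[] C:[] D:[start,done]

Answer: start,done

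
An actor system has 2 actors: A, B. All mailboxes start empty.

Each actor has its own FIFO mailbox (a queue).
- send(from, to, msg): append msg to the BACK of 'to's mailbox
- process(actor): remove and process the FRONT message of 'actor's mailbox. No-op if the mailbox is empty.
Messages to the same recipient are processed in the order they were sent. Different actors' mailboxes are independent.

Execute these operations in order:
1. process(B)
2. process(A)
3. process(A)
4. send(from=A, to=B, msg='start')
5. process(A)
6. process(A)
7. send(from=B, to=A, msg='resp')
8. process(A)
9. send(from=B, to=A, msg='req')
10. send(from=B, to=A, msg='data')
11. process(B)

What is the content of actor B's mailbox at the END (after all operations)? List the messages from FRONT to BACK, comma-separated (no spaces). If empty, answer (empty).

Answer: (empty)

Derivation:
After 1 (process(B)): A:[] B:[]
After 2 (process(A)): A:[] B:[]
After 3 (process(A)): A:[] B:[]
After 4 (send(from=A, to=B, msg='start')): A:[] B:[start]
After 5 (process(A)): A:[] B:[start]
After 6 (process(A)): A:[] B:[start]
After 7 (send(from=B, to=A, msg='resp')): A:[resp] B:[start]
After 8 (process(A)): A:[] B:[start]
After 9 (send(from=B, to=A, msg='req')): A:[req] B:[start]
After 10 (send(from=B, to=A, msg='data')): A:[req,data] B:[start]
After 11 (process(B)): A:[req,data] B:[]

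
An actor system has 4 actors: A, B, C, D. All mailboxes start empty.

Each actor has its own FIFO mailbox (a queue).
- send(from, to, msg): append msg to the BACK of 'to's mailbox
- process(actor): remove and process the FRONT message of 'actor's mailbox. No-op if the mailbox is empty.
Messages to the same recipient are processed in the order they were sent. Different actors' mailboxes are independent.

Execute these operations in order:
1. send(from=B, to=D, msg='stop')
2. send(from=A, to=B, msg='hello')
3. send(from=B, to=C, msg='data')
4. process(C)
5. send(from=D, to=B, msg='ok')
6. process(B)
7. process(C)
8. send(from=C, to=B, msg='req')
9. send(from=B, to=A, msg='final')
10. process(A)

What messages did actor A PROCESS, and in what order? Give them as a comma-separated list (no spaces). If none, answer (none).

After 1 (send(from=B, to=D, msg='stop')): A:[] B:[] C:[] D:[stop]
After 2 (send(from=A, to=B, msg='hello')): A:[] B:[hello] C:[] D:[stop]
After 3 (send(from=B, to=C, msg='data')): A:[] B:[hello] C:[data] D:[stop]
After 4 (process(C)): A:[] B:[hello] C:[] D:[stop]
After 5 (send(from=D, to=B, msg='ok')): A:[] B:[hello,ok] C:[] D:[stop]
After 6 (process(B)): A:[] B:[ok] C:[] D:[stop]
After 7 (process(C)): A:[] B:[ok] C:[] D:[stop]
After 8 (send(from=C, to=B, msg='req')): A:[] B:[ok,req] C:[] D:[stop]
After 9 (send(from=B, to=A, msg='final')): A:[final] B:[ok,req] C:[] D:[stop]
After 10 (process(A)): A:[] B:[ok,req] C:[] D:[stop]

Answer: final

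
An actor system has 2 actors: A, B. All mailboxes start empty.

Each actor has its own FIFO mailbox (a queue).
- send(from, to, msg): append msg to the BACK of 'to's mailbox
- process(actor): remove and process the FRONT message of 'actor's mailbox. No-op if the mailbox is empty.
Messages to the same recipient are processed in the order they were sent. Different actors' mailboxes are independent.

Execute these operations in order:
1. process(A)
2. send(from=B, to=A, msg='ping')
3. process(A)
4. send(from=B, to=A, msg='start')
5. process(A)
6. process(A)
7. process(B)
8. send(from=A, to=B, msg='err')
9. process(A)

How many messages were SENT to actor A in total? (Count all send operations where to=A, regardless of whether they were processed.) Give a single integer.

After 1 (process(A)): A:[] B:[]
After 2 (send(from=B, to=A, msg='ping')): A:[ping] B:[]
After 3 (process(A)): A:[] B:[]
After 4 (send(from=B, to=A, msg='start')): A:[start] B:[]
After 5 (process(A)): A:[] B:[]
After 6 (process(A)): A:[] B:[]
After 7 (process(B)): A:[] B:[]
After 8 (send(from=A, to=B, msg='err')): A:[] B:[err]
After 9 (process(A)): A:[] B:[err]

Answer: 2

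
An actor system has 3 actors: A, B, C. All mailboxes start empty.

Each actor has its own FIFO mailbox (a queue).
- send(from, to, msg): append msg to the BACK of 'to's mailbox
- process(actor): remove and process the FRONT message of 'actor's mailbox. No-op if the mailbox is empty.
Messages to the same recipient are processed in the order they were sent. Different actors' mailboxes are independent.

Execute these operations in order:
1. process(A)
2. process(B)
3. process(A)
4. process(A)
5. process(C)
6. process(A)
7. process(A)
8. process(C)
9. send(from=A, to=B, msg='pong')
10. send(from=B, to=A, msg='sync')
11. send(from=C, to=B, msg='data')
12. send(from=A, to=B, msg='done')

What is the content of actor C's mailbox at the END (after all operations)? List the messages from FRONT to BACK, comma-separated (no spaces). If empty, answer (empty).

Answer: (empty)

Derivation:
After 1 (process(A)): A:[] B:[] C:[]
After 2 (process(B)): A:[] B:[] C:[]
After 3 (process(A)): A:[] B:[] C:[]
After 4 (process(A)): A:[] B:[] C:[]
After 5 (process(C)): A:[] B:[] C:[]
After 6 (process(A)): A:[] B:[] C:[]
After 7 (process(A)): A:[] B:[] C:[]
After 8 (process(C)): A:[] B:[] C:[]
After 9 (send(from=A, to=B, msg='pong')): A:[] B:[pong] C:[]
After 10 (send(from=B, to=A, msg='sync')): A:[sync] B:[pong] C:[]
After 11 (send(from=C, to=B, msg='data')): A:[sync] B:[pong,data] C:[]
After 12 (send(from=A, to=B, msg='done')): A:[sync] B:[pong,data,done] C:[]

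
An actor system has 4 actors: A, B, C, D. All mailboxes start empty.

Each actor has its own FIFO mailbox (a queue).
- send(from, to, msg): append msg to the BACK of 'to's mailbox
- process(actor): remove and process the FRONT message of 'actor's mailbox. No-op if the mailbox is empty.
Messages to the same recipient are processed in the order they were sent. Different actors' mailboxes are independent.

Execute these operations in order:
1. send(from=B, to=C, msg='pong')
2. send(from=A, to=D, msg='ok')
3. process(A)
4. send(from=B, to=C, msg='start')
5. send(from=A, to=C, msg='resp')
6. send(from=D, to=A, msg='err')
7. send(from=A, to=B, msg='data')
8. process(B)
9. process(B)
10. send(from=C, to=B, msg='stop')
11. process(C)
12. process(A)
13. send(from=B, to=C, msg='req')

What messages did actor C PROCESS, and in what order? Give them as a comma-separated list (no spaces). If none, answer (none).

After 1 (send(from=B, to=C, msg='pong')): A:[] B:[] C:[pong] D:[]
After 2 (send(from=A, to=D, msg='ok')): A:[] B:[] C:[pong] D:[ok]
After 3 (process(A)): A:[] B:[] C:[pong] D:[ok]
After 4 (send(from=B, to=C, msg='start')): A:[] B:[] C:[pong,start] D:[ok]
After 5 (send(from=A, to=C, msg='resp')): A:[] B:[] C:[pong,start,resp] D:[ok]
After 6 (send(from=D, to=A, msg='err')): A:[err] B:[] C:[pong,start,resp] D:[ok]
After 7 (send(from=A, to=B, msg='data')): A:[err] B:[data] C:[pong,start,resp] D:[ok]
After 8 (process(B)): A:[err] B:[] C:[pong,start,resp] D:[ok]
After 9 (process(B)): A:[err] B:[] C:[pong,start,resp] D:[ok]
After 10 (send(from=C, to=B, msg='stop')): A:[err] B:[stop] C:[pong,start,resp] D:[ok]
After 11 (process(C)): A:[err] B:[stop] C:[start,resp] D:[ok]
After 12 (process(A)): A:[] B:[stop] C:[start,resp] D:[ok]
After 13 (send(from=B, to=C, msg='req')): A:[] B:[stop] C:[start,resp,req] D:[ok]

Answer: pong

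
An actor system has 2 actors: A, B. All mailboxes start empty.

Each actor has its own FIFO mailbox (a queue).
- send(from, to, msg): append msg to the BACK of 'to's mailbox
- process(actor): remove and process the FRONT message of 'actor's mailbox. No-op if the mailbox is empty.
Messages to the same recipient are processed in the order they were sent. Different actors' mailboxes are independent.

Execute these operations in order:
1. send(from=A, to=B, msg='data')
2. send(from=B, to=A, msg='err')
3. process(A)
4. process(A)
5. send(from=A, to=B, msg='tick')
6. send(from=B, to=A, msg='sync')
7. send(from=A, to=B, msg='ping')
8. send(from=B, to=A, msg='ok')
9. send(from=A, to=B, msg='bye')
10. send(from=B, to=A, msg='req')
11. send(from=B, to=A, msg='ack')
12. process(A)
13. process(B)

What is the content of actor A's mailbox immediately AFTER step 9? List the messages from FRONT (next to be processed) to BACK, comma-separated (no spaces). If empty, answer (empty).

After 1 (send(from=A, to=B, msg='data')): A:[] B:[data]
After 2 (send(from=B, to=A, msg='err')): A:[err] B:[data]
After 3 (process(A)): A:[] B:[data]
After 4 (process(A)): A:[] B:[data]
After 5 (send(from=A, to=B, msg='tick')): A:[] B:[data,tick]
After 6 (send(from=B, to=A, msg='sync')): A:[sync] B:[data,tick]
After 7 (send(from=A, to=B, msg='ping')): A:[sync] B:[data,tick,ping]
After 8 (send(from=B, to=A, msg='ok')): A:[sync,ok] B:[data,tick,ping]
After 9 (send(from=A, to=B, msg='bye')): A:[sync,ok] B:[data,tick,ping,bye]

sync,ok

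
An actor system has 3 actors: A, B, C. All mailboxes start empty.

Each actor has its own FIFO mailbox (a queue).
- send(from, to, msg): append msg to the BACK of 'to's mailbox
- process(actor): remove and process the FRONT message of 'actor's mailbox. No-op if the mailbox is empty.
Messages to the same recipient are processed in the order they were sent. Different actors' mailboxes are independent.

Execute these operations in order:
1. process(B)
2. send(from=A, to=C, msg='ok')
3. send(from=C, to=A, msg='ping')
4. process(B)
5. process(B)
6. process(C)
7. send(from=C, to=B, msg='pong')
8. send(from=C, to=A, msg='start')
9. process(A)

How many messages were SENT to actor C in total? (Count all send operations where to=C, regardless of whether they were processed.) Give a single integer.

Answer: 1

Derivation:
After 1 (process(B)): A:[] B:[] C:[]
After 2 (send(from=A, to=C, msg='ok')): A:[] B:[] C:[ok]
After 3 (send(from=C, to=A, msg='ping')): A:[ping] B:[] C:[ok]
After 4 (process(B)): A:[ping] B:[] C:[ok]
After 5 (process(B)): A:[ping] B:[] C:[ok]
After 6 (process(C)): A:[ping] B:[] C:[]
After 7 (send(from=C, to=B, msg='pong')): A:[ping] B:[pong] C:[]
After 8 (send(from=C, to=A, msg='start')): A:[ping,start] B:[pong] C:[]
After 9 (process(A)): A:[start] B:[pong] C:[]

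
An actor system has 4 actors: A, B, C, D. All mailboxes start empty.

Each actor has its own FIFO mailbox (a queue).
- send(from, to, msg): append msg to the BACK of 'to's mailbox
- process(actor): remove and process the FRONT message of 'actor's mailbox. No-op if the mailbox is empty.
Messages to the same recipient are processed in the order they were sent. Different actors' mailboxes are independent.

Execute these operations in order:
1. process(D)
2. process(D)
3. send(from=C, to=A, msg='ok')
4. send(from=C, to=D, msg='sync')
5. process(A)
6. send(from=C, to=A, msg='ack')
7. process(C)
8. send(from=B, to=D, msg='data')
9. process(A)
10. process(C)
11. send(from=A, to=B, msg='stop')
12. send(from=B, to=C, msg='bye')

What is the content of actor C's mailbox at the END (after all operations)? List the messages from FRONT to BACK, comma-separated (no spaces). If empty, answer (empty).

Answer: bye

Derivation:
After 1 (process(D)): A:[] B:[] C:[] D:[]
After 2 (process(D)): A:[] B:[] C:[] D:[]
After 3 (send(from=C, to=A, msg='ok')): A:[ok] B:[] C:[] D:[]
After 4 (send(from=C, to=D, msg='sync')): A:[ok] B:[] C:[] D:[sync]
After 5 (process(A)): A:[] B:[] C:[] D:[sync]
After 6 (send(from=C, to=A, msg='ack')): A:[ack] B:[] C:[] D:[sync]
After 7 (process(C)): A:[ack] B:[] C:[] D:[sync]
After 8 (send(from=B, to=D, msg='data')): A:[ack] B:[] C:[] D:[sync,data]
After 9 (process(A)): A:[] B:[] C:[] D:[sync,data]
After 10 (process(C)): A:[] B:[] C:[] D:[sync,data]
After 11 (send(from=A, to=B, msg='stop')): A:[] B:[stop] C:[] D:[sync,data]
After 12 (send(from=B, to=C, msg='bye')): A:[] B:[stop] C:[bye] D:[sync,data]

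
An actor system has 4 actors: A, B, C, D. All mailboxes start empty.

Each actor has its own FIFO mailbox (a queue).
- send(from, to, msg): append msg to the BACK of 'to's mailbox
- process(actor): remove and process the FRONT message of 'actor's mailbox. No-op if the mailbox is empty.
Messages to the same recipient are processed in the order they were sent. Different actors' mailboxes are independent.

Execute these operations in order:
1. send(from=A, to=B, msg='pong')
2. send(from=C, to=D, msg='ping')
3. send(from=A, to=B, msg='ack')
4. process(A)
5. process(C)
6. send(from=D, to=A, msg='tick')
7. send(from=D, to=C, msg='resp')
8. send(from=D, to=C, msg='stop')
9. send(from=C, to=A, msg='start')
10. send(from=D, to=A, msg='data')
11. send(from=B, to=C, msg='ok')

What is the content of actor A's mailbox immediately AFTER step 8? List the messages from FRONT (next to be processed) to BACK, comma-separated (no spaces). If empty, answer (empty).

After 1 (send(from=A, to=B, msg='pong')): A:[] B:[pong] C:[] D:[]
After 2 (send(from=C, to=D, msg='ping')): A:[] B:[pong] C:[] D:[ping]
After 3 (send(from=A, to=B, msg='ack')): A:[] B:[pong,ack] C:[] D:[ping]
After 4 (process(A)): A:[] B:[pong,ack] C:[] D:[ping]
After 5 (process(C)): A:[] B:[pong,ack] C:[] D:[ping]
After 6 (send(from=D, to=A, msg='tick')): A:[tick] B:[pong,ack] C:[] D:[ping]
After 7 (send(from=D, to=C, msg='resp')): A:[tick] B:[pong,ack] C:[resp] D:[ping]
After 8 (send(from=D, to=C, msg='stop')): A:[tick] B:[pong,ack] C:[resp,stop] D:[ping]

tick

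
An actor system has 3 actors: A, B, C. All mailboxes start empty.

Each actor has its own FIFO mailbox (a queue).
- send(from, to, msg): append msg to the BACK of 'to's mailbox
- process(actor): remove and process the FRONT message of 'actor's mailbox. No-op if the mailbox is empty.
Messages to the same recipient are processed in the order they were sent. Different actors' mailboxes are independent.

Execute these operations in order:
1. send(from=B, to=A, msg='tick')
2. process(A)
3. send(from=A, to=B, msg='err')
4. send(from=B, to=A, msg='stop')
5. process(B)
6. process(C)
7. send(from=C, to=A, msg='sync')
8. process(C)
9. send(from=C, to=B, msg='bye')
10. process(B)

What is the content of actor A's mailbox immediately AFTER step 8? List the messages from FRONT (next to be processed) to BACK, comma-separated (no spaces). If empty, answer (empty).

After 1 (send(from=B, to=A, msg='tick')): A:[tick] B:[] C:[]
After 2 (process(A)): A:[] B:[] C:[]
After 3 (send(from=A, to=B, msg='err')): A:[] B:[err] C:[]
After 4 (send(from=B, to=A, msg='stop')): A:[stop] B:[err] C:[]
After 5 (process(B)): A:[stop] B:[] C:[]
After 6 (process(C)): A:[stop] B:[] C:[]
After 7 (send(from=C, to=A, msg='sync')): A:[stop,sync] B:[] C:[]
After 8 (process(C)): A:[stop,sync] B:[] C:[]

stop,sync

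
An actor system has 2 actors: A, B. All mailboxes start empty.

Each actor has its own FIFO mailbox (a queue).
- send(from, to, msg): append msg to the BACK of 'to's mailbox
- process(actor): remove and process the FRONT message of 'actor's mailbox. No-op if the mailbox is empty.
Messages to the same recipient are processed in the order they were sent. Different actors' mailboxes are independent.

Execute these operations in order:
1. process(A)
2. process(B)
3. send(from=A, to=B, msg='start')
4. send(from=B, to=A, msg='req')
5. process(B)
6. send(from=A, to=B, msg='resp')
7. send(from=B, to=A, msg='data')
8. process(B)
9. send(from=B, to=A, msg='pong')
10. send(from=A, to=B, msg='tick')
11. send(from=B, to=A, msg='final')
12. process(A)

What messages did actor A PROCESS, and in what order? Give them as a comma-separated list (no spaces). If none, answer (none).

Answer: req

Derivation:
After 1 (process(A)): A:[] B:[]
After 2 (process(B)): A:[] B:[]
After 3 (send(from=A, to=B, msg='start')): A:[] B:[start]
After 4 (send(from=B, to=A, msg='req')): A:[req] B:[start]
After 5 (process(B)): A:[req] B:[]
After 6 (send(from=A, to=B, msg='resp')): A:[req] B:[resp]
After 7 (send(from=B, to=A, msg='data')): A:[req,data] B:[resp]
After 8 (process(B)): A:[req,data] B:[]
After 9 (send(from=B, to=A, msg='pong')): A:[req,data,pong] B:[]
After 10 (send(from=A, to=B, msg='tick')): A:[req,data,pong] B:[tick]
After 11 (send(from=B, to=A, msg='final')): A:[req,data,pong,final] B:[tick]
After 12 (process(A)): A:[data,pong,final] B:[tick]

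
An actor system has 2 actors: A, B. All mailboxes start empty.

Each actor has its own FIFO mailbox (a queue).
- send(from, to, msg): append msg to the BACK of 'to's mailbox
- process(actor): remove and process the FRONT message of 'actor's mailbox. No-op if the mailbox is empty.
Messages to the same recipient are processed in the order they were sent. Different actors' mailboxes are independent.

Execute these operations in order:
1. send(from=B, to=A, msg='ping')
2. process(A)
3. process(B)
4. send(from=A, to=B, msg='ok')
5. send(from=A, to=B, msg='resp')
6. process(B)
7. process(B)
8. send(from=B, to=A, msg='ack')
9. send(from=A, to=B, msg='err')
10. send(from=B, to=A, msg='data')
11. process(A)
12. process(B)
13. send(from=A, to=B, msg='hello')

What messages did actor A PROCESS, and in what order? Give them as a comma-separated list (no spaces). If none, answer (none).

After 1 (send(from=B, to=A, msg='ping')): A:[ping] B:[]
After 2 (process(A)): A:[] B:[]
After 3 (process(B)): A:[] B:[]
After 4 (send(from=A, to=B, msg='ok')): A:[] B:[ok]
After 5 (send(from=A, to=B, msg='resp')): A:[] B:[ok,resp]
After 6 (process(B)): A:[] B:[resp]
After 7 (process(B)): A:[] B:[]
After 8 (send(from=B, to=A, msg='ack')): A:[ack] B:[]
After 9 (send(from=A, to=B, msg='err')): A:[ack] B:[err]
After 10 (send(from=B, to=A, msg='data')): A:[ack,data] B:[err]
After 11 (process(A)): A:[data] B:[err]
After 12 (process(B)): A:[data] B:[]
After 13 (send(from=A, to=B, msg='hello')): A:[data] B:[hello]

Answer: ping,ack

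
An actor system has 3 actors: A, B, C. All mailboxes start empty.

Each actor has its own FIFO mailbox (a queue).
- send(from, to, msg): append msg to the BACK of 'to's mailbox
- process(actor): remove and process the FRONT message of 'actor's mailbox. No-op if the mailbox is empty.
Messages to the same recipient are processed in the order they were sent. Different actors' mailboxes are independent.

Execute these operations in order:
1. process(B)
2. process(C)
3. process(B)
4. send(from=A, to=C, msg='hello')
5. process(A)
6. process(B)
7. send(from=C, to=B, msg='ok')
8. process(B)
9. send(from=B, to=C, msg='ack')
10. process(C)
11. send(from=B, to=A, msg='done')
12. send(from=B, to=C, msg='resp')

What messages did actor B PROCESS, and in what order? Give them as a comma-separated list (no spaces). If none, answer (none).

After 1 (process(B)): A:[] B:[] C:[]
After 2 (process(C)): A:[] B:[] C:[]
After 3 (process(B)): A:[] B:[] C:[]
After 4 (send(from=A, to=C, msg='hello')): A:[] B:[] C:[hello]
After 5 (process(A)): A:[] B:[] C:[hello]
After 6 (process(B)): A:[] B:[] C:[hello]
After 7 (send(from=C, to=B, msg='ok')): A:[] B:[ok] C:[hello]
After 8 (process(B)): A:[] B:[] C:[hello]
After 9 (send(from=B, to=C, msg='ack')): A:[] B:[] C:[hello,ack]
After 10 (process(C)): A:[] B:[] C:[ack]
After 11 (send(from=B, to=A, msg='done')): A:[done] B:[] C:[ack]
After 12 (send(from=B, to=C, msg='resp')): A:[done] B:[] C:[ack,resp]

Answer: ok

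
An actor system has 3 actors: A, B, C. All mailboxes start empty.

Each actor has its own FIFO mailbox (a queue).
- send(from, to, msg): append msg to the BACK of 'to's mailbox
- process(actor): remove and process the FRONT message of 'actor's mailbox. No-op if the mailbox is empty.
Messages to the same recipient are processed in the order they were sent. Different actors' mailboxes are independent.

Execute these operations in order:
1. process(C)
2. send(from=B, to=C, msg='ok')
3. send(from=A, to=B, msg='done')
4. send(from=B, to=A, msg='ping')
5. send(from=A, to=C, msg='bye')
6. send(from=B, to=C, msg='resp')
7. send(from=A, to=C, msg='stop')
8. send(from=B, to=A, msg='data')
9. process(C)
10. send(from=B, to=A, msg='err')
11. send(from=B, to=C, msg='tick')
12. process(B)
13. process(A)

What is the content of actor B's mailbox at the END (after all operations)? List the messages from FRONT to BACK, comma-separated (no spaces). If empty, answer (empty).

Answer: (empty)

Derivation:
After 1 (process(C)): A:[] B:[] C:[]
After 2 (send(from=B, to=C, msg='ok')): A:[] B:[] C:[ok]
After 3 (send(from=A, to=B, msg='done')): A:[] B:[done] C:[ok]
After 4 (send(from=B, to=A, msg='ping')): A:[ping] B:[done] C:[ok]
After 5 (send(from=A, to=C, msg='bye')): A:[ping] B:[done] C:[ok,bye]
After 6 (send(from=B, to=C, msg='resp')): A:[ping] B:[done] C:[ok,bye,resp]
After 7 (send(from=A, to=C, msg='stop')): A:[ping] B:[done] C:[ok,bye,resp,stop]
After 8 (send(from=B, to=A, msg='data')): A:[ping,data] B:[done] C:[ok,bye,resp,stop]
After 9 (process(C)): A:[ping,data] B:[done] C:[bye,resp,stop]
After 10 (send(from=B, to=A, msg='err')): A:[ping,data,err] B:[done] C:[bye,resp,stop]
After 11 (send(from=B, to=C, msg='tick')): A:[ping,data,err] B:[done] C:[bye,resp,stop,tick]
After 12 (process(B)): A:[ping,data,err] B:[] C:[bye,resp,stop,tick]
After 13 (process(A)): A:[data,err] B:[] C:[bye,resp,stop,tick]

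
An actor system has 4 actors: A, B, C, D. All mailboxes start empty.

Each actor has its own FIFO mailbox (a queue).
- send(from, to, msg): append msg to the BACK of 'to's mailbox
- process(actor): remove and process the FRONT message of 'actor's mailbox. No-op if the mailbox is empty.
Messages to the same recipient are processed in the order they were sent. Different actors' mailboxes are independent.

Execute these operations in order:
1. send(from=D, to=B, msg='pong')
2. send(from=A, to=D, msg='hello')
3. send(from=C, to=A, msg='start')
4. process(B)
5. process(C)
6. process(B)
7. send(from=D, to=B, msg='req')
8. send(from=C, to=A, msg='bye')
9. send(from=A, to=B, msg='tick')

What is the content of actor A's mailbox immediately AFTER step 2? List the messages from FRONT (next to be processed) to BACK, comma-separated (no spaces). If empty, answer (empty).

After 1 (send(from=D, to=B, msg='pong')): A:[] B:[pong] C:[] D:[]
After 2 (send(from=A, to=D, msg='hello')): A:[] B:[pong] C:[] D:[hello]

(empty)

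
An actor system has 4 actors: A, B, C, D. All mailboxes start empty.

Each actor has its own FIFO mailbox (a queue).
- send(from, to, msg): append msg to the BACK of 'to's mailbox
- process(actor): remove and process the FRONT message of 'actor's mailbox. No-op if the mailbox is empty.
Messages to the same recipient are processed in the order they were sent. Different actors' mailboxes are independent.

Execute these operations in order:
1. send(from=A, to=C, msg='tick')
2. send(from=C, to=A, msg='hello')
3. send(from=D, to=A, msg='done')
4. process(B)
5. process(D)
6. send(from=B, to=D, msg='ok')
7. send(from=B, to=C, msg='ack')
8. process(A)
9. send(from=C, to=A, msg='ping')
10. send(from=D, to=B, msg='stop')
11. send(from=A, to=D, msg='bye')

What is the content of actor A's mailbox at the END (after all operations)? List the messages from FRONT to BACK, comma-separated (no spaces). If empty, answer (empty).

After 1 (send(from=A, to=C, msg='tick')): A:[] B:[] C:[tick] D:[]
After 2 (send(from=C, to=A, msg='hello')): A:[hello] B:[] C:[tick] D:[]
After 3 (send(from=D, to=A, msg='done')): A:[hello,done] B:[] C:[tick] D:[]
After 4 (process(B)): A:[hello,done] B:[] C:[tick] D:[]
After 5 (process(D)): A:[hello,done] B:[] C:[tick] D:[]
After 6 (send(from=B, to=D, msg='ok')): A:[hello,done] B:[] C:[tick] D:[ok]
After 7 (send(from=B, to=C, msg='ack')): A:[hello,done] B:[] C:[tick,ack] D:[ok]
After 8 (process(A)): A:[done] B:[] C:[tick,ack] D:[ok]
After 9 (send(from=C, to=A, msg='ping')): A:[done,ping] B:[] C:[tick,ack] D:[ok]
After 10 (send(from=D, to=B, msg='stop')): A:[done,ping] B:[stop] C:[tick,ack] D:[ok]
After 11 (send(from=A, to=D, msg='bye')): A:[done,ping] B:[stop] C:[tick,ack] D:[ok,bye]

Answer: done,ping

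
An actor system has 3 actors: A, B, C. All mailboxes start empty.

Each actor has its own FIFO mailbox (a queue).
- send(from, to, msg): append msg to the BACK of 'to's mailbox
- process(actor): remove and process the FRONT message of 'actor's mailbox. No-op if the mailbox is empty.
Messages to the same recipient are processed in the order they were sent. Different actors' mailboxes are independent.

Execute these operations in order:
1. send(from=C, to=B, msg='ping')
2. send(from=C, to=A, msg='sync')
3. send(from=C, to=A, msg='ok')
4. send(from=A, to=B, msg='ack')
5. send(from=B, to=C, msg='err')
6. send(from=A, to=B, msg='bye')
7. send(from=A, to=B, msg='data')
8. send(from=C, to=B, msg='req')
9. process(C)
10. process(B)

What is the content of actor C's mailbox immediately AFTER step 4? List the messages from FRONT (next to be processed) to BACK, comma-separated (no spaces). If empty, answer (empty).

After 1 (send(from=C, to=B, msg='ping')): A:[] B:[ping] C:[]
After 2 (send(from=C, to=A, msg='sync')): A:[sync] B:[ping] C:[]
After 3 (send(from=C, to=A, msg='ok')): A:[sync,ok] B:[ping] C:[]
After 4 (send(from=A, to=B, msg='ack')): A:[sync,ok] B:[ping,ack] C:[]

(empty)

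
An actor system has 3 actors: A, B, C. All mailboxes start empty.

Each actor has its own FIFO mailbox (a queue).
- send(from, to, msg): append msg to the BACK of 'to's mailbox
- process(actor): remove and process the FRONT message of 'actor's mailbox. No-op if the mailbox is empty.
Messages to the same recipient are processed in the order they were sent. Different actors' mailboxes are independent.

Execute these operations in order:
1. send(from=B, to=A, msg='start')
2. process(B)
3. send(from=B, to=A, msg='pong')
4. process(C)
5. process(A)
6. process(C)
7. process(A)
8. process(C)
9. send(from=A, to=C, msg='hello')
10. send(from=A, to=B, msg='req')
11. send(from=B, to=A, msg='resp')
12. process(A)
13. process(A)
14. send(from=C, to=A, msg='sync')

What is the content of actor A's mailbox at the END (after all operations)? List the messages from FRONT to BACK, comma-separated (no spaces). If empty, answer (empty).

Answer: sync

Derivation:
After 1 (send(from=B, to=A, msg='start')): A:[start] B:[] C:[]
After 2 (process(B)): A:[start] B:[] C:[]
After 3 (send(from=B, to=A, msg='pong')): A:[start,pong] B:[] C:[]
After 4 (process(C)): A:[start,pong] B:[] C:[]
After 5 (process(A)): A:[pong] B:[] C:[]
After 6 (process(C)): A:[pong] B:[] C:[]
After 7 (process(A)): A:[] B:[] C:[]
After 8 (process(C)): A:[] B:[] C:[]
After 9 (send(from=A, to=C, msg='hello')): A:[] B:[] C:[hello]
After 10 (send(from=A, to=B, msg='req')): A:[] B:[req] C:[hello]
After 11 (send(from=B, to=A, msg='resp')): A:[resp] B:[req] C:[hello]
After 12 (process(A)): A:[] B:[req] C:[hello]
After 13 (process(A)): A:[] B:[req] C:[hello]
After 14 (send(from=C, to=A, msg='sync')): A:[sync] B:[req] C:[hello]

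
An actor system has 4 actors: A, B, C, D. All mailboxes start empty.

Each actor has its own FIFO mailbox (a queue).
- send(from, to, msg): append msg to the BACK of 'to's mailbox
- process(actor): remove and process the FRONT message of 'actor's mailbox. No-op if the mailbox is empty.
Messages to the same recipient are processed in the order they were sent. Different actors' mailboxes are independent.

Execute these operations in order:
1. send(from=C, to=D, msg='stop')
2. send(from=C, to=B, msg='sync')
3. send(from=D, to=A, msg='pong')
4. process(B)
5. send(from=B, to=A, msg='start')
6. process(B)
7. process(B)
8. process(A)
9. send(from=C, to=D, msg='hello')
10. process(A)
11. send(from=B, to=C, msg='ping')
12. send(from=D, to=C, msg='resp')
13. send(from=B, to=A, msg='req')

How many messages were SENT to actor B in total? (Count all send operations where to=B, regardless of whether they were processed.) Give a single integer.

Answer: 1

Derivation:
After 1 (send(from=C, to=D, msg='stop')): A:[] B:[] C:[] D:[stop]
After 2 (send(from=C, to=B, msg='sync')): A:[] B:[sync] C:[] D:[stop]
After 3 (send(from=D, to=A, msg='pong')): A:[pong] B:[sync] C:[] D:[stop]
After 4 (process(B)): A:[pong] B:[] C:[] D:[stop]
After 5 (send(from=B, to=A, msg='start')): A:[pong,start] B:[] C:[] D:[stop]
After 6 (process(B)): A:[pong,start] B:[] C:[] D:[stop]
After 7 (process(B)): A:[pong,start] B:[] C:[] D:[stop]
After 8 (process(A)): A:[start] B:[] C:[] D:[stop]
After 9 (send(from=C, to=D, msg='hello')): A:[start] B:[] C:[] D:[stop,hello]
After 10 (process(A)): A:[] B:[] C:[] D:[stop,hello]
After 11 (send(from=B, to=C, msg='ping')): A:[] B:[] C:[ping] D:[stop,hello]
After 12 (send(from=D, to=C, msg='resp')): A:[] B:[] C:[ping,resp] D:[stop,hello]
After 13 (send(from=B, to=A, msg='req')): A:[req] B:[] C:[ping,resp] D:[stop,hello]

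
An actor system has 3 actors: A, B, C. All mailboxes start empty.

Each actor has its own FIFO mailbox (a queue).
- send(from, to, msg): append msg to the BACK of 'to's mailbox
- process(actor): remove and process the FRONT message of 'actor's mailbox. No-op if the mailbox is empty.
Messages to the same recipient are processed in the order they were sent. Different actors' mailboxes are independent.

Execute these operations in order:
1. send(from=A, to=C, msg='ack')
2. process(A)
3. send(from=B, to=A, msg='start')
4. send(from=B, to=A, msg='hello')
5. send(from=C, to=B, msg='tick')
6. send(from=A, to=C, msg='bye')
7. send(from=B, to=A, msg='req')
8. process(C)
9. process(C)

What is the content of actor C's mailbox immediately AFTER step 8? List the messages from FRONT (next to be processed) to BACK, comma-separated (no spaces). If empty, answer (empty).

After 1 (send(from=A, to=C, msg='ack')): A:[] B:[] C:[ack]
After 2 (process(A)): A:[] B:[] C:[ack]
After 3 (send(from=B, to=A, msg='start')): A:[start] B:[] C:[ack]
After 4 (send(from=B, to=A, msg='hello')): A:[start,hello] B:[] C:[ack]
After 5 (send(from=C, to=B, msg='tick')): A:[start,hello] B:[tick] C:[ack]
After 6 (send(from=A, to=C, msg='bye')): A:[start,hello] B:[tick] C:[ack,bye]
After 7 (send(from=B, to=A, msg='req')): A:[start,hello,req] B:[tick] C:[ack,bye]
After 8 (process(C)): A:[start,hello,req] B:[tick] C:[bye]

bye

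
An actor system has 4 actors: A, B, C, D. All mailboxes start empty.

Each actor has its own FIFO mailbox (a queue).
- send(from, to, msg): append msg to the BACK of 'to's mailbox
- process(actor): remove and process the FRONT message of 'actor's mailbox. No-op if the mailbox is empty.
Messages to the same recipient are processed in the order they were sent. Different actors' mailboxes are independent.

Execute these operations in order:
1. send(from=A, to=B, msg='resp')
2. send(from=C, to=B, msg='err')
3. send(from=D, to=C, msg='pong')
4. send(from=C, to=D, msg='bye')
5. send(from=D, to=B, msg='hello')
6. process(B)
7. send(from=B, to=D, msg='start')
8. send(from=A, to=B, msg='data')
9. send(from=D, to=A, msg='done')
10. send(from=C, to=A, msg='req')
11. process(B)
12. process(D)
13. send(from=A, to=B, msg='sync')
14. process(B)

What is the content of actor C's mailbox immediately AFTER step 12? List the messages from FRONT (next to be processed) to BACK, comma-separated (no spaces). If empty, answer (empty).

After 1 (send(from=A, to=B, msg='resp')): A:[] B:[resp] C:[] D:[]
After 2 (send(from=C, to=B, msg='err')): A:[] B:[resp,err] C:[] D:[]
After 3 (send(from=D, to=C, msg='pong')): A:[] B:[resp,err] C:[pong] D:[]
After 4 (send(from=C, to=D, msg='bye')): A:[] B:[resp,err] C:[pong] D:[bye]
After 5 (send(from=D, to=B, msg='hello')): A:[] B:[resp,err,hello] C:[pong] D:[bye]
After 6 (process(B)): A:[] B:[err,hello] C:[pong] D:[bye]
After 7 (send(from=B, to=D, msg='start')): A:[] B:[err,hello] C:[pong] D:[bye,start]
After 8 (send(from=A, to=B, msg='data')): A:[] B:[err,hello,data] C:[pong] D:[bye,start]
After 9 (send(from=D, to=A, msg='done')): A:[done] B:[err,hello,data] C:[pong] D:[bye,start]
After 10 (send(from=C, to=A, msg='req')): A:[done,req] B:[err,hello,data] C:[pong] D:[bye,start]
After 11 (process(B)): A:[done,req] B:[hello,data] C:[pong] D:[bye,start]
After 12 (process(D)): A:[done,req] B:[hello,data] C:[pong] D:[start]

pong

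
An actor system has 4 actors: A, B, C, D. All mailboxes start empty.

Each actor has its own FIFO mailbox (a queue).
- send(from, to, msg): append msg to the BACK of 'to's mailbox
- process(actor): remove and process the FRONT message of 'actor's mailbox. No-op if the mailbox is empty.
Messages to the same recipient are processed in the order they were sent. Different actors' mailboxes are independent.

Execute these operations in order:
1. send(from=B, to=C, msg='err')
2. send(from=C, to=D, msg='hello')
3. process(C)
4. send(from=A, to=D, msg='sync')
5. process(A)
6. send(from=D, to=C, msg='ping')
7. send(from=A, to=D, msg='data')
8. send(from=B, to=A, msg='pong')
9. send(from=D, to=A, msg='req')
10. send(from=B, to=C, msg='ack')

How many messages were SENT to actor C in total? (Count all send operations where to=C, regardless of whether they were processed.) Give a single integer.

Answer: 3

Derivation:
After 1 (send(from=B, to=C, msg='err')): A:[] B:[] C:[err] D:[]
After 2 (send(from=C, to=D, msg='hello')): A:[] B:[] C:[err] D:[hello]
After 3 (process(C)): A:[] B:[] C:[] D:[hello]
After 4 (send(from=A, to=D, msg='sync')): A:[] B:[] C:[] D:[hello,sync]
After 5 (process(A)): A:[] B:[] C:[] D:[hello,sync]
After 6 (send(from=D, to=C, msg='ping')): A:[] B:[] C:[ping] D:[hello,sync]
After 7 (send(from=A, to=D, msg='data')): A:[] B:[] C:[ping] D:[hello,sync,data]
After 8 (send(from=B, to=A, msg='pong')): A:[pong] B:[] C:[ping] D:[hello,sync,data]
After 9 (send(from=D, to=A, msg='req')): A:[pong,req] B:[] C:[ping] D:[hello,sync,data]
After 10 (send(from=B, to=C, msg='ack')): A:[pong,req] B:[] C:[ping,ack] D:[hello,sync,data]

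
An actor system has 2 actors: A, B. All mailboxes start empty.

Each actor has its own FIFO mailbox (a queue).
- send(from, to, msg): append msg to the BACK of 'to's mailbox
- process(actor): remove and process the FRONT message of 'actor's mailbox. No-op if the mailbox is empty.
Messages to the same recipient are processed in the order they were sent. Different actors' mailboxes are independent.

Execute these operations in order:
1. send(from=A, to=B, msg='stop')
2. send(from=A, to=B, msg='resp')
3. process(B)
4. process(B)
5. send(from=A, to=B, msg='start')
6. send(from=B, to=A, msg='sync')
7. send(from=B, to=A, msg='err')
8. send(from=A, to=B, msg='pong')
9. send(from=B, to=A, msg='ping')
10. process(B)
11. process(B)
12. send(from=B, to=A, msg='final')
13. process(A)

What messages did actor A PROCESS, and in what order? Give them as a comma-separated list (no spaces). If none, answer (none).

After 1 (send(from=A, to=B, msg='stop')): A:[] B:[stop]
After 2 (send(from=A, to=B, msg='resp')): A:[] B:[stop,resp]
After 3 (process(B)): A:[] B:[resp]
After 4 (process(B)): A:[] B:[]
After 5 (send(from=A, to=B, msg='start')): A:[] B:[start]
After 6 (send(from=B, to=A, msg='sync')): A:[sync] B:[start]
After 7 (send(from=B, to=A, msg='err')): A:[sync,err] B:[start]
After 8 (send(from=A, to=B, msg='pong')): A:[sync,err] B:[start,pong]
After 9 (send(from=B, to=A, msg='ping')): A:[sync,err,ping] B:[start,pong]
After 10 (process(B)): A:[sync,err,ping] B:[pong]
After 11 (process(B)): A:[sync,err,ping] B:[]
After 12 (send(from=B, to=A, msg='final')): A:[sync,err,ping,final] B:[]
After 13 (process(A)): A:[err,ping,final] B:[]

Answer: sync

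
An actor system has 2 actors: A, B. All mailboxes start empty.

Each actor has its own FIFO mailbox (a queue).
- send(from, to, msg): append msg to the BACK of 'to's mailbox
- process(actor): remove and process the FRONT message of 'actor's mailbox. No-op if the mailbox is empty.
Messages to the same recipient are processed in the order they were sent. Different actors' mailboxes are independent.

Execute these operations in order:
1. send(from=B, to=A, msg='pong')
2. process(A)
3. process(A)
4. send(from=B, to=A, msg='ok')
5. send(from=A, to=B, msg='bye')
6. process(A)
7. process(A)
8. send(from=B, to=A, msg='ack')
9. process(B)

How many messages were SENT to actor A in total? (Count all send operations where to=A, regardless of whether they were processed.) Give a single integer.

Answer: 3

Derivation:
After 1 (send(from=B, to=A, msg='pong')): A:[pong] B:[]
After 2 (process(A)): A:[] B:[]
After 3 (process(A)): A:[] B:[]
After 4 (send(from=B, to=A, msg='ok')): A:[ok] B:[]
After 5 (send(from=A, to=B, msg='bye')): A:[ok] B:[bye]
After 6 (process(A)): A:[] B:[bye]
After 7 (process(A)): A:[] B:[bye]
After 8 (send(from=B, to=A, msg='ack')): A:[ack] B:[bye]
After 9 (process(B)): A:[ack] B:[]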